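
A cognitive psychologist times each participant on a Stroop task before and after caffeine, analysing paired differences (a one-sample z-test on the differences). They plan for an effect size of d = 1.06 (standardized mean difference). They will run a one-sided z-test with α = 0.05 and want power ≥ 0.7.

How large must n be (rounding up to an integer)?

For power 0.7 need Φ(δ − z_{0.05}) = 0.7, so δ = z_{0.05} + z_{0.30} = 1.645 + 0.524 = 2.169.
δ = d·√n ⇒ n = (δ/d)² = (2.169 / 1.06)² = 4.19.
Round up to the next whole unit.

n = 5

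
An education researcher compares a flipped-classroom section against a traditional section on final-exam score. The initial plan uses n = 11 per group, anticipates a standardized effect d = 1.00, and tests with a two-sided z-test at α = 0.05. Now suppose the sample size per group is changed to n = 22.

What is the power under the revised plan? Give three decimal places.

Power ≈ 0.913

With n = 22 per group: δ = d·√(n/2) = 1.00 × √(22/2) = 3.3166. Critical value z_{0.025} = 1.960.
Revised power = Φ(δ − 1.960) + Φ(−δ − 1.960) = Φ(1.357) + Φ(-5.277) = 0.9126 + 0.0000 = 0.9126.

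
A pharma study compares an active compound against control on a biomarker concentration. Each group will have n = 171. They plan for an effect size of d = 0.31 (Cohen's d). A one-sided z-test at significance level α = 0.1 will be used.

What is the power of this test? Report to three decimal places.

Power ≈ 0.944

Noncentrality parameter: λ = d·√(n/2) = 0.31 × √(171/2) = 2.8665
Critical value for a one-sided test at α = 0.1: z_α = 1.282.
Power = Φ(λ − 1.282) = Φ(1.585) = 0.9435.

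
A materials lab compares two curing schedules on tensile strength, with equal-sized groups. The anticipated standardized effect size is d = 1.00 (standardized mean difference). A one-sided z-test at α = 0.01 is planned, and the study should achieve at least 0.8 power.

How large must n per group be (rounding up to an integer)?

n = 21 per group

For power 0.8 need Φ(δ − z_{0.01}) = 0.8, so δ = z_{0.01} + z_{0.20} = 2.326 + 0.842 = 3.168.
δ = d·√(n/2) ⇒ n = 2(δ/d)² = 2 × (3.168 / 1.00)² = 20.07.
Rounding up, n = 21 per group.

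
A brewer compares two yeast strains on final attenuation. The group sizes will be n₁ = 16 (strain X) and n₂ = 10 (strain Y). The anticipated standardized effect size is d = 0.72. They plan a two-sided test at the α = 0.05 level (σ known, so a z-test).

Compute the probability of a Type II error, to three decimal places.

β ≈ 0.569

Noncentrality parameter: δ = d / √(1/n₁ + 1/n₂) = 0.72 / √(1/16 + 1/10) = 1.7861
Two-sided α = 0.05 → critical value z_{0.025} = 1.960.
Power = Φ(δ − 1.960) + Φ(−δ − 1.960) = Φ(-0.174) + Φ(-3.746) = 0.4310 + 0.0001 = 0.4311.
Type II error: β = 1 − power = 1 − 0.4311 = 0.5689.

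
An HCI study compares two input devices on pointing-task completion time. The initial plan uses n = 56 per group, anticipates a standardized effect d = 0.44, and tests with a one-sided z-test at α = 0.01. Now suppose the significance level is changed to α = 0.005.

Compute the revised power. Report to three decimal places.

δ = d·√(n/2) = 0.44 × √(56/2) = 2.3283 (unchanged). New critical value: z_{0.005} = 2.576.
Revised power = Φ(δ − 2.576) = Φ(-0.248) = 0.4022.

Power ≈ 0.402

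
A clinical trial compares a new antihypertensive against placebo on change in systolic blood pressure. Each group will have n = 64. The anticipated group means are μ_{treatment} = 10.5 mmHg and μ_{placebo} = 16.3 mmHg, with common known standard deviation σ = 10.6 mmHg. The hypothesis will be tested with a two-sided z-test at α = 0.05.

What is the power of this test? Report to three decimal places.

Power ≈ 0.872

Standardized effect: d = |μ_{treatment} − μ_{placebo}| / σ = |10.5 − 16.3| / 10.6 = 0.5472
Noncentrality parameter: δ = d·√(n/2) = 0.5472 × √(64/2) = 3.0953
Critical value for a two-sided test at α = 0.05: z_{α/2} = 1.960.
Power = Φ(δ − 1.960) + Φ(−δ − 1.960) = Φ(1.135) + Φ(-5.055) = 0.8719 + 0.0000 = 0.8719.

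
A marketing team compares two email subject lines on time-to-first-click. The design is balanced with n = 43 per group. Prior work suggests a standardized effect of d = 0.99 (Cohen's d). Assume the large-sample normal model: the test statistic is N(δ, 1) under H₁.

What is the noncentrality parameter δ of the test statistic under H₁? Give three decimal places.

δ ≈ 4.590

The noncentrality parameter scales effect size by the design's sample-size factor: δ = d·√(n/2) = 0.99 × √(43/2) = 4.5904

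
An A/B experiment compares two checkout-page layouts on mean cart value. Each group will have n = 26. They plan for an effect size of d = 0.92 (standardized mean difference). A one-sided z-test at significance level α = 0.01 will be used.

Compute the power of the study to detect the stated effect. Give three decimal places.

Power ≈ 0.839

Noncentrality parameter: δ = d·√(n/2) = 0.92 × √(26/2) = 3.3171
Critical value for a one-sided test at α = 0.01: z_α = 2.326.
Power = Φ(δ − 2.326) = Φ(0.991) = 0.8391.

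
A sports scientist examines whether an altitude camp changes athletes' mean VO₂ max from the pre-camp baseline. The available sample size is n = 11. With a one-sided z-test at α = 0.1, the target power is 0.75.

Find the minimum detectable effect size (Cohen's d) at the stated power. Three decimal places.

d ≈ 0.590

Required noncentrality: δ = z_{0.1} + z_{0.25} = 1.282 + 0.674 = 1.956.
δ = d·√n ⇒ d = δ/√n = 1.956/√11 = 0.5898.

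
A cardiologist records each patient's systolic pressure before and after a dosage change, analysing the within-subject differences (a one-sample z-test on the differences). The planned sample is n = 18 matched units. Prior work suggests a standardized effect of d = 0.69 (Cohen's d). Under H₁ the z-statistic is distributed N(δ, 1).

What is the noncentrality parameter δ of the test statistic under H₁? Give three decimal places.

δ ≈ 2.927

The noncentrality parameter scales effect size by the design's sample-size factor: δ = d·√n = 0.69 × √18 = 2.9274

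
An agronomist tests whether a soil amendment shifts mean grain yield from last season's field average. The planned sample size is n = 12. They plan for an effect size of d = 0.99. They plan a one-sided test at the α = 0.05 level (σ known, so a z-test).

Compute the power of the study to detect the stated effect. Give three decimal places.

Power ≈ 0.963

Noncentrality parameter: δ = d·√n = 0.99 × √12 = 3.4295
One-sided α = 0.05 → critical value z_{0.05} = 1.645.
Power = Φ(δ − 1.645) = Φ(1.785) = 0.9628.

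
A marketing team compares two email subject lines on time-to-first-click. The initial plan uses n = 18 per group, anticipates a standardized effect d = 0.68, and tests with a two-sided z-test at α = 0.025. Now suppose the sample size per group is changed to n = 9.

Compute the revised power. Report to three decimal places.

With n = 9 per group: δ = d·√(n/2) = 0.68 × √(9/2) = 1.4425. Critical value z_{0.0125} = 2.241.
Revised power = Φ(δ − 2.241) + Φ(−δ − 2.241) = Φ(-0.799) + Φ(-3.684) = 0.2122 + 0.0001 = 0.2123.

Power ≈ 0.212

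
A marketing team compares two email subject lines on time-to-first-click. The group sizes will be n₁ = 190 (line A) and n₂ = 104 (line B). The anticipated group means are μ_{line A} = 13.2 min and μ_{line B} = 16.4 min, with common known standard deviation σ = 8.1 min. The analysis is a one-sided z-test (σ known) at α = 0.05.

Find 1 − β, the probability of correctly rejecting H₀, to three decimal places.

Power ≈ 0.945

Standardized effect: d = |μ_{line A} − μ_{line B}| / σ = |13.2 − 16.4| / 8.1 = 0.3951
Noncentrality parameter: δ = d / √(1/n₁ + 1/n₂) = 0.3951 / √(1/190 + 1/104) = 3.2388
One-sided α = 0.05 → critical value z_{0.05} = 1.645.
Power = Φ(δ − 1.645) = Φ(1.594) = 0.9445.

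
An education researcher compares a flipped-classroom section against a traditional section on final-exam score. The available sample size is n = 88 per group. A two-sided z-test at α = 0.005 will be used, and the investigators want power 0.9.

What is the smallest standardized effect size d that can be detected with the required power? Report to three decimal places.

Required noncentrality: δ = z_{0.0025} + z_{0.10} = 2.807 + 1.282 = 4.089.
(Lower-tail contribution to power is negligible for δ > 0.)
δ = d·√(n/2) ⇒ d = δ/√(n/2) = 4.089/√(88/2) = 0.6164.

d ≈ 0.616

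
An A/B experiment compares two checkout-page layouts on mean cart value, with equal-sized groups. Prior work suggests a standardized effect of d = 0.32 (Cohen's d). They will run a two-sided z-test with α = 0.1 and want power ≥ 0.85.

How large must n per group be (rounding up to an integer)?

n = 141 per group

Set Φ(δ − 1.645) = 0.85; then δ − 1.645 = Φ⁻¹(0.85) = 1.036, giving δ = 2.681.
(The Φ(−δ − z_{α/2}) term is vanishingly small for δ > 0 and is dropped in the standard sample-size formula.)
δ = d·√(n/2) ⇒ n = 2(δ/d)² = 2 × (2.681 / 0.32)² = 140.42.
Rounding up, n = 141 per group.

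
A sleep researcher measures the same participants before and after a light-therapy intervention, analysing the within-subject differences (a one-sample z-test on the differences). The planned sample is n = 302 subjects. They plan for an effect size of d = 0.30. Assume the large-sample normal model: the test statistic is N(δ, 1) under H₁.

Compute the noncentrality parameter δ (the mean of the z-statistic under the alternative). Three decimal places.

The noncentrality parameter scales effect size by the design's sample-size factor: δ = d·√n = 0.30 × √302 = 5.2134

δ ≈ 5.213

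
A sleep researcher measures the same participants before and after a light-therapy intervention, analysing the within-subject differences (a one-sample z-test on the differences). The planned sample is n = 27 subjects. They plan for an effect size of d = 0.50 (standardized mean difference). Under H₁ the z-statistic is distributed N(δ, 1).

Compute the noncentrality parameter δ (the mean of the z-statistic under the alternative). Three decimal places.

The noncentrality parameter scales effect size by the design's sample-size factor: δ = d·√n = 0.50 × √27 = 2.5981

δ ≈ 2.598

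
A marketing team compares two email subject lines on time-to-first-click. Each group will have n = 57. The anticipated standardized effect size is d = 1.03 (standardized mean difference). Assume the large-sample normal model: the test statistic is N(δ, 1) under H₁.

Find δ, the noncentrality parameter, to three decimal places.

The noncentrality parameter scales effect size by the design's sample-size factor: δ = d·√(n/2) = 1.03 × √(57/2) = 5.4987

δ ≈ 5.499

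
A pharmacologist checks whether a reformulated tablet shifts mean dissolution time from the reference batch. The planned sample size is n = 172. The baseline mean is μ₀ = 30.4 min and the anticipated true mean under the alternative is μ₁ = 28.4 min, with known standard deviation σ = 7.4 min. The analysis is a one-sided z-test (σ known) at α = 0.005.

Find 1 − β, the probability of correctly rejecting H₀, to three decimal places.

Power ≈ 0.834

Standardized effect: d = |μ₁ − μ₀| / σ = |28.4 − 30.4| / 7.4 = 0.2703
Noncentrality parameter: δ = d·√n = 0.2703 × √172 = 3.5446
Critical value for a one-sided test at α = 0.005: z_α = 2.576.
Power = Φ(δ − 2.576) = Φ(0.969) = 0.8337.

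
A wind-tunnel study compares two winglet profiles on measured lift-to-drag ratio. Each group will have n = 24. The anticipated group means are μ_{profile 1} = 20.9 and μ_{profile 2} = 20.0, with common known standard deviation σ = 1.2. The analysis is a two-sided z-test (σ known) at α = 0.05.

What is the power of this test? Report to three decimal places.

Power ≈ 0.738

Standardized effect: d = |μ_{profile 1} − μ_{profile 2}| / σ = |20.9 − 20.0| / 1.2 = 0.7500
Noncentrality parameter: δ = d·√(n/2) = 0.7500 × √(24/2) = 2.5981
Two-sided α = 0.05 → critical value z_{0.025} = 1.960.
Power = Φ(δ − 1.960) + Φ(−δ − 1.960) = Φ(0.638) + Φ(-4.558) = 0.7383 + 0.0000 = 0.7383.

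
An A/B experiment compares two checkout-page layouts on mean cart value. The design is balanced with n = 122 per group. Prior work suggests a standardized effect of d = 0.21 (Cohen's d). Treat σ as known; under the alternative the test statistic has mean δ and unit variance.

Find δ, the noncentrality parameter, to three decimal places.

The noncentrality parameter scales effect size by the design's sample-size factor: δ = d·√(n/2) = 0.21 × √(122/2) = 1.6402

δ ≈ 1.640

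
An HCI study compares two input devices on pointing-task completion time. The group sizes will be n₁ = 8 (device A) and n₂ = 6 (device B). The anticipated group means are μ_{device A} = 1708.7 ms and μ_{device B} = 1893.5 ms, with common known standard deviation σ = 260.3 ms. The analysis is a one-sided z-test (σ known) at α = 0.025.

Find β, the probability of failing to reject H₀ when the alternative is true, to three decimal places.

Standardized effect: d = |μ_{device A} − μ_{device B}| / σ = |1708.7 − 1893.5| / 260.3 = 0.7100
Noncentrality parameter: δ = d / √(1/n₁ + 1/n₂) = 0.7100 / √(1/8 + 1/6) = 1.3146
Critical value for a one-sided test at α = 0.025: z_α = 1.960.
Power = P(Z > 1.960 − δ) = Φ(-0.645) = 0.2593.
Type II error: β = 1 − power = 1 − 0.2593 = 0.7407.

β ≈ 0.741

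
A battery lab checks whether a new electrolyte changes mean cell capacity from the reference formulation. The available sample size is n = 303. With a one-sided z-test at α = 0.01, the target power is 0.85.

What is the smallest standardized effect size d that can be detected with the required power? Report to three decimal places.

Required noncentrality: δ = z_{0.01} + z_{0.15} = 2.326 + 1.036 = 3.363.
δ = d·√n ⇒ d = δ/√n = 3.363/√303 = 0.1932.

d ≈ 0.193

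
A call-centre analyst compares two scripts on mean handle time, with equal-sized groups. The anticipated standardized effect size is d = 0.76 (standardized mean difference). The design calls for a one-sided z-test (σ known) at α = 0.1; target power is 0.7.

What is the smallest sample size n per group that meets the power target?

Set Φ(δ − 1.282) = 0.7; then δ − 1.282 = Φ⁻¹(0.7) = 0.524, giving δ = 1.806.
δ = d·√(n/2) ⇒ n = 2(δ/d)² = 2 × (1.806 / 0.76)² = 11.29.
Round up to the next whole unit.

n = 12 per group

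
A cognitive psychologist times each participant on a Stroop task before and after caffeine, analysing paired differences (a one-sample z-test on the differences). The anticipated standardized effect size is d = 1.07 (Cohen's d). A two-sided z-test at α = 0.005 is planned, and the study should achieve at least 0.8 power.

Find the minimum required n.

n = 12

Set Φ(δ − 2.807) = 0.8; then δ − 2.807 = Φ⁻¹(0.8) = 0.842, giving δ = 3.649.
(The Φ(−δ − z_{α/2}) term is vanishingly small for δ > 0 and is dropped in the standard sample-size formula.)
δ = d·√n ⇒ n = (δ/d)² = (3.649 / 1.07)² = 11.63.
Rounding up, n = 12.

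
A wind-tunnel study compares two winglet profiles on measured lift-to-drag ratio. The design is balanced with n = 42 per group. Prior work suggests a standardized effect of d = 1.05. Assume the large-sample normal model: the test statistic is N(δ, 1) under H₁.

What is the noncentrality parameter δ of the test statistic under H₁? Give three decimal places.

δ = d·√(n/2) = 1.05 × √(42/2) = 4.8117

δ ≈ 4.812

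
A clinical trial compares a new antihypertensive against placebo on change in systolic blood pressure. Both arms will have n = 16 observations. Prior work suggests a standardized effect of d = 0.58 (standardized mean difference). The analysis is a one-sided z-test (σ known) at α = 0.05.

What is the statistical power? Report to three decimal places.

Power ≈ 0.498

Noncentrality parameter: δ = d·√(n/2) = 0.58 × √(16/2) = 1.6405
Critical value for a one-sided test at α = 0.05: z_α = 1.645.
Power = Φ(δ − 1.645) = Φ(-0.004) = 0.4983.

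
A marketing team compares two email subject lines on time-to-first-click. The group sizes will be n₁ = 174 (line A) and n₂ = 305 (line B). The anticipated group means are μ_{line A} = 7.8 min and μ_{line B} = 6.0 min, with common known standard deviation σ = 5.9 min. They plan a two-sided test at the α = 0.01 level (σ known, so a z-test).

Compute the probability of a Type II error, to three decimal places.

Standardized effect: d = |μ_{line A} − μ_{line B}| / σ = |7.8 − 6.0| / 5.9 = 0.3051
Noncentrality parameter: λ = d / √(1/n₁ + 1/n₂) = 0.3051 / √(1/174 + 1/305) = 3.2113
Two-sided α = 0.01 → critical value z_{0.005} = 2.576.
Power = Φ(λ − 2.576) + Φ(−λ − 2.576) = Φ(0.635) + Φ(-5.787) = 0.7374 + 0.0000 = 0.7374.
Type II error: β = 1 − power = 1 − 0.7374 = 0.2626.

β ≈ 0.263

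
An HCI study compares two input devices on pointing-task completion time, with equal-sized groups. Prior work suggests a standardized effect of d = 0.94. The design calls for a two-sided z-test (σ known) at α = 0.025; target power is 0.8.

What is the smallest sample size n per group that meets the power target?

n = 22 per group

For power 0.8 need Φ(δ − z_{0.0125}) = 0.8, so δ = z_{0.0125} + z_{0.20} = 2.241 + 0.842 = 3.083.
(The Φ(−δ − z_{α/2}) term is vanishingly small for δ > 0 and is dropped in the standard sample-size formula.)
δ = d·√(n/2) ⇒ n = 2(δ/d)² = 2 × (3.083 / 0.94)² = 21.51.
Round up to the next whole unit.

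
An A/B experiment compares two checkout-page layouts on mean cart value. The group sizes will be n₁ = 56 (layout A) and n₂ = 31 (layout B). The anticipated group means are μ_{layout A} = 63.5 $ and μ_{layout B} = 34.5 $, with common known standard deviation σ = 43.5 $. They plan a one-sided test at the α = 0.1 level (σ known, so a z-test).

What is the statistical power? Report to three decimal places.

Power ≈ 0.955

Standardized effect: d = |μ_{layout A} − μ_{layout B}| / σ = |63.5 − 34.5| / 43.5 = 0.6667
Noncentrality parameter: δ = d / √(1/n₁ + 1/n₂) = 0.6667 / √(1/56 + 1/31) = 2.9780
One-sided α = 0.1 → critical value z_{0.1} = 1.282.
Power = P(Z > 1.282 − δ) = Φ(1.696) = 0.9551.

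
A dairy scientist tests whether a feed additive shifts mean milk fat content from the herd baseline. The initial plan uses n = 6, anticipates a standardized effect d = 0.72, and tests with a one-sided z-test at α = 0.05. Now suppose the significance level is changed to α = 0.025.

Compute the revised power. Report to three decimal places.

Power ≈ 0.422

δ = d·√n = 0.72 × √6 = 1.7636 (unchanged). New critical value: z_{0.025} = 1.960.
Revised power = Φ(δ − 1.960) = Φ(-0.196) = 0.4222.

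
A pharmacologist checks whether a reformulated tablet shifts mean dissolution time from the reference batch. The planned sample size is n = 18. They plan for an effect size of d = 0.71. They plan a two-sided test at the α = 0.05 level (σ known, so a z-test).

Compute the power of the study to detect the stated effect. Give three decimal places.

Power ≈ 0.854

Noncentrality parameter: δ = d·√n = 0.71 × √18 = 3.0123
Two-sided α = 0.05 → critical value z_{0.025} = 1.960.
Power = Φ(δ − 1.960) + Φ(−δ − 1.960) = Φ(1.052) + Φ(-4.972) = 0.8537 + 0.0000 = 0.8537.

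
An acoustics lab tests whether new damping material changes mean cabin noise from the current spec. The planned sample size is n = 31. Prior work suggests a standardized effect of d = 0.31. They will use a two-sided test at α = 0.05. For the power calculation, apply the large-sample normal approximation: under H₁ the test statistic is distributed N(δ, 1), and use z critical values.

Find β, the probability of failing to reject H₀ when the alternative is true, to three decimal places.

β ≈ 0.592

Noncentrality parameter: δ = d·√n = 0.31 × √31 = 1.7260
Two-sided α = 0.05 → critical value z_{0.025} = 1.960.
Power = Φ(δ − 1.960) + Φ(−δ − 1.960) = Φ(-0.234) + Φ(-3.686) = 0.4075 + 0.0001 = 0.4076.
Type II error: β = 1 − power = 1 − 0.4076 = 0.5924.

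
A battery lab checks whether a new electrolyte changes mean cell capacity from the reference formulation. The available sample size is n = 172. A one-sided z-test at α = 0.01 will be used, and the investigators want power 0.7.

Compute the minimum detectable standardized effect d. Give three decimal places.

d ≈ 0.217

Required noncentrality: δ = z_{0.01} + z_{0.30} = 2.326 + 0.524 = 2.851.
δ = d·√n ⇒ d = δ/√n = 2.851/√172 = 0.2174.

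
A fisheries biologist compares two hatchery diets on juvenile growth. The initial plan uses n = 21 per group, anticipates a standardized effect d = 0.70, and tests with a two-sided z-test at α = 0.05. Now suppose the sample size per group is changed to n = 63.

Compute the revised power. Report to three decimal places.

With n = 63 per group: δ = d·√(n/2) = 0.70 × √(63/2) = 3.9287. Critical value z_{0.025} = 1.960.
Revised power = Φ(δ − 1.960) + Φ(−δ − 1.960) = Φ(1.969) + Φ(-5.889) = 0.9755 + 0.0000 = 0.9755.

Power ≈ 0.976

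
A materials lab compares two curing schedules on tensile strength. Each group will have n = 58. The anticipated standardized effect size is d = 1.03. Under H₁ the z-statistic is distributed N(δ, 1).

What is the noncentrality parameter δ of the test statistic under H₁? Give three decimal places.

δ ≈ 5.547

The noncentrality parameter scales effect size by the design's sample-size factor: δ = d·√(n/2) = 1.03 × √(58/2) = 5.5467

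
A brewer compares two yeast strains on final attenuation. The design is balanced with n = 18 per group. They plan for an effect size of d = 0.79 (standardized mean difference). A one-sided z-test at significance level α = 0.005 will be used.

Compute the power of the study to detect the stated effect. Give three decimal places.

Noncentrality parameter: δ = d·√(n/2) = 0.79 × √(18/2) = 2.3700
Critical value for a one-sided test at α = 0.005: z_α = 2.576.
Power = Φ(δ − 2.576) = Φ(-0.206) = 0.4185.

Power ≈ 0.418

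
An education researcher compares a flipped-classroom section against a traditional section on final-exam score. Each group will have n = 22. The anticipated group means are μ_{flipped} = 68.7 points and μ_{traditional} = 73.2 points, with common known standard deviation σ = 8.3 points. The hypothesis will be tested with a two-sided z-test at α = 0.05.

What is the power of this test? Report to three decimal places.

Power ≈ 0.436

Standardized effect: d = |μ_{flipped} − μ_{traditional}| / σ = |68.7 − 73.2| / 8.3 = 0.5422
Noncentrality parameter: δ = d·√(n/2) = 0.5422 × √(22/2) = 1.7982
Two-sided α = 0.05 → critical value z_{0.025} = 1.960.
Power = Φ(δ − 1.960) + Φ(−δ − 1.960) = Φ(-0.162) + Φ(-3.758) = 0.4357 + 0.0001 = 0.4358.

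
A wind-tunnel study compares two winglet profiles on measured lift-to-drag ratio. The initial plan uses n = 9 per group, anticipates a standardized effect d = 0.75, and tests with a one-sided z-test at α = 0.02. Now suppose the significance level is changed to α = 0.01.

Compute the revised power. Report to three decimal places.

δ = d·√(n/2) = 0.75 × √(9/2) = 1.5910 (unchanged). New critical value: z_{0.01} = 2.326.
Revised power = Φ(δ − 2.326) = Φ(-0.735) = 0.2311.

Power ≈ 0.231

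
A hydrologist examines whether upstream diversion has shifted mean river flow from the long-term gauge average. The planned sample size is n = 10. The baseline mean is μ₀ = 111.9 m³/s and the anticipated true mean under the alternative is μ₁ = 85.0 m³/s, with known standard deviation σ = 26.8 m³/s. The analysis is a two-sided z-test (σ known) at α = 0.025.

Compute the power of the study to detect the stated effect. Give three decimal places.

Power ≈ 0.825

Standardized effect: d = |μ₁ − μ₀| / σ = |85.0 − 111.9| / 26.8 = 1.0037
Noncentrality parameter: δ = d·√n = 1.0037 × √10 = 3.1741
Two-sided α = 0.025 → critical value z_{0.0125} = 2.241.
Power = Φ(δ − 2.241) + Φ(−δ − 2.241) = Φ(0.933) + Φ(-5.415) = 0.8245 + 0.0000 = 0.8245.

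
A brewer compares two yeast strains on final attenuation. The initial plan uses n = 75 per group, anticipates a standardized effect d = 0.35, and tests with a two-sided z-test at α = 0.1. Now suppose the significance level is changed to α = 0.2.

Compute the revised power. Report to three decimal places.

δ = d·√(n/2) = 0.35 × √(75/2) = 2.1433 (unchanged). New critical value: z_{0.1} = 1.282.
Revised power = Φ(δ − 1.282) + Φ(−δ − 1.282) = Φ(0.862) + Φ(-3.425) = 0.8056 + 0.0003 = 0.8059.

Power ≈ 0.806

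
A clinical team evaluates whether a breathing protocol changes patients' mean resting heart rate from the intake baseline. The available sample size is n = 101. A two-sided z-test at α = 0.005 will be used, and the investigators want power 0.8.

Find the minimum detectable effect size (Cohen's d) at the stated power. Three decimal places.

Need Φ(δ − 2.807) = 0.8, so δ = 2.807 + 0.842 = 3.649.
(The second rejection-region term Φ(−δ − z_{α/2}) is negligible and dropped.)
δ = d·√n ⇒ d = δ/√n = 3.649/√101 = 0.3631.

d ≈ 0.363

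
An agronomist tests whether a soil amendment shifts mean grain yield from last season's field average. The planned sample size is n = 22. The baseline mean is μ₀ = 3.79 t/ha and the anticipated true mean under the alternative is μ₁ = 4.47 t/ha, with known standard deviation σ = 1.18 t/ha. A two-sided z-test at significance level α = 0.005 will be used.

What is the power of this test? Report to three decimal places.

Power ≈ 0.459

Standardized effect: d = |μ₁ − μ₀| / σ = |4.47 − 3.79| / 1.18 = 0.5763
Noncentrality parameter: δ = d·√n = 0.5763 × √22 = 2.7030
Two-sided α = 0.005 → critical value z_{0.0025} = 2.807.
Power = Φ(δ − 2.807) + Φ(−δ − 2.807) = Φ(-0.104) + Φ(-5.510) = 0.4586 + 0.0000 = 0.4586.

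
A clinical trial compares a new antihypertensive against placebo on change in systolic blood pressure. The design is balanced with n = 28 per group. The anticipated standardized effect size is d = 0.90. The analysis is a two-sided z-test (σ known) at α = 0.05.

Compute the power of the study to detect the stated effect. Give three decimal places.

Noncentrality parameter: δ = d·√(n/2) = 0.90 × √(28/2) = 3.3675
Critical value for a two-sided test at α = 0.05: z_{α/2} = 1.960.
Power = Φ(δ − 1.960) + Φ(−δ − 1.960) = Φ(1.408) + Φ(-5.327) = 0.9204 + 0.0000 = 0.9204.

Power ≈ 0.920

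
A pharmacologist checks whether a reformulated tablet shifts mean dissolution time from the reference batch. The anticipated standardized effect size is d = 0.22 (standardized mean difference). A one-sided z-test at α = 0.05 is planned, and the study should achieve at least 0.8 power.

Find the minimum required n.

Set Φ(δ − 1.645) = 0.8; then δ − 1.645 = Φ⁻¹(0.8) = 0.842, giving δ = 2.486.
δ = d·√n ⇒ n = (δ/d)² = (2.486 / 0.22)² = 127.74.
Round up to the next whole unit.

n = 128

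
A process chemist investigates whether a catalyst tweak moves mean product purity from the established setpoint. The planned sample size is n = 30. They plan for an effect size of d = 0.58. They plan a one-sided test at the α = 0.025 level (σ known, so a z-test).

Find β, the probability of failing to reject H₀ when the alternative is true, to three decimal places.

β ≈ 0.112

Noncentrality parameter: δ = d·√n = 0.58 × √30 = 3.1768
One-sided α = 0.025 → critical value z_{0.025} = 1.960.
Power = Φ(δ − 1.960) = Φ(1.217) = 0.8882.
Type II error: β = 1 − power = 1 − 0.8882 = 0.1118.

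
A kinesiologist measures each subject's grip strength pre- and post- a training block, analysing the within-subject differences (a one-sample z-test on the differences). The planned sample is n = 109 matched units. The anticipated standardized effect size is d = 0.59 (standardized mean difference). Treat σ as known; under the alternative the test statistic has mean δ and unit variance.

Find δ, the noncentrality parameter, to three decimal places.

δ = d·√n = 0.59 × √109 = 6.1598

δ ≈ 6.160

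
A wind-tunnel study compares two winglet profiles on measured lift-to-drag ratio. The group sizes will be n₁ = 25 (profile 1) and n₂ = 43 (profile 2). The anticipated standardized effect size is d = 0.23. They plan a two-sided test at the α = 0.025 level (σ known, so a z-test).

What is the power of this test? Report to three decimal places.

Noncentrality parameter: δ = d / √(1/n₁ + 1/n₂) = 0.23 / √(1/25 + 1/43) = 0.9145
Two-sided α = 0.025 → critical value z_{0.0125} = 2.241.
Power = Φ(δ − 2.241) + Φ(−δ − 2.241) = Φ(-1.327) + Φ(-3.156) = 0.0923 + 0.0008 = 0.0931.

Power ≈ 0.093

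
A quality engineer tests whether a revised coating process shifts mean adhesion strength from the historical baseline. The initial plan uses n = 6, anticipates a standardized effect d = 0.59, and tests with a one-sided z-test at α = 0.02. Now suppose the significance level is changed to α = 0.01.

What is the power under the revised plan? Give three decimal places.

Power ≈ 0.189

δ = d·√n = 0.59 × √6 = 1.4452 (unchanged). New critical value: z_{0.01} = 2.326.
Revised power = P(Z > 2.326 − δ) = Φ(-0.881) = 0.1891.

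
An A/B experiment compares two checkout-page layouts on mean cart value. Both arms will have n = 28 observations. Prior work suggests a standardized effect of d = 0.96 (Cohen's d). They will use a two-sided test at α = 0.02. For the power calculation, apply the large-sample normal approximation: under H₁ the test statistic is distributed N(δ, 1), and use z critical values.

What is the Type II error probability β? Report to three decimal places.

β ≈ 0.103

Noncentrality parameter: δ = d·√(n/2) = 0.96 × √(28/2) = 3.5920
Critical value for a two-sided test at α = 0.02: z_{α/2} = 2.326.
Power = Φ(δ − 2.326) + Φ(−δ − 2.326) = Φ(1.266) + Φ(-5.918) = 0.8972 + 0.0000 = 0.8972.
Type II error: β = 1 − power = 1 − 0.8972 = 0.1028.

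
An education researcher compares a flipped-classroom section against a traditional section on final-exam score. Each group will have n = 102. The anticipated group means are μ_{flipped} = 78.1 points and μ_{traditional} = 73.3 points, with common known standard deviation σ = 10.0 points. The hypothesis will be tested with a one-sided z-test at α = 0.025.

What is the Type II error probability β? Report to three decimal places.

Standardized effect: d = |μ_{flipped} − μ_{traditional}| / σ = |78.1 − 73.3| / 10.0 = 0.4800
Noncentrality parameter: δ = d·√(n/2) = 0.4800 × √(102/2) = 3.4279
One-sided α = 0.025 → critical value z_{0.025} = 1.960.
Power = P(Z > 1.960 − δ) = Φ(1.468) = 0.9289.
Type II error: β = 1 − power = 1 − 0.9289 = 0.0711.

β ≈ 0.071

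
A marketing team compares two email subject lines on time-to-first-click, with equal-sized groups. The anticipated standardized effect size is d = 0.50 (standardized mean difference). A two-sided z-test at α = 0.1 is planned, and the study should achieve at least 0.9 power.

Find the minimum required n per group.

n = 69 per group

Set Φ(δ − 1.645) = 0.9; then δ − 1.645 = Φ⁻¹(0.9) = 1.282, giving δ = 2.926.
(The Φ(−δ − z_{α/2}) term is vanishingly small for δ > 0 and is dropped in the standard sample-size formula.)
δ = d·√(n/2) ⇒ n = 2(δ/d)² = 2 × (2.926 / 0.50)² = 68.51.
Rounding up, n = 69 per group.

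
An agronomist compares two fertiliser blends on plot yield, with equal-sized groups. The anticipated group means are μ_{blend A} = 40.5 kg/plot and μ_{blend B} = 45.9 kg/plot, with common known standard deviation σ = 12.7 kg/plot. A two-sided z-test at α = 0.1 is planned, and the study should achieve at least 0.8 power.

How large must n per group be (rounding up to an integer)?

n = 69 per group

Standardized effect: d = |μ_{blend A} − μ_{blend B}| / σ = |40.5 − 45.9| / 12.7 = 0.4252
Set Φ(δ − 1.645) = 0.8; then δ − 1.645 = Φ⁻¹(0.8) = 0.842, giving δ = 2.486.
(The Φ(−δ − z_{α/2}) term is vanishingly small for δ > 0 and is dropped in the standard sample-size formula.)
δ = d·√(n/2) ⇒ n = 2(δ/d)² = 2 × (2.486 / 0.4252)² = 68.39.
Rounding up, n = 69 per group.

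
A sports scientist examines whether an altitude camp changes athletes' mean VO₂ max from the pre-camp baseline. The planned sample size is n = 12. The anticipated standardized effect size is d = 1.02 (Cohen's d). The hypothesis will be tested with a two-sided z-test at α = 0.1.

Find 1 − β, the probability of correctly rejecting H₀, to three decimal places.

Power ≈ 0.971

Noncentrality parameter: λ = d·√n = 1.02 × √12 = 3.5334
Two-sided α = 0.1 → critical value z_{0.05} = 1.645.
Power = Φ(λ − 1.645) + Φ(−λ − 1.645) = Φ(1.889) + Φ(-5.178) = 0.9705 + 0.0000 = 0.9705.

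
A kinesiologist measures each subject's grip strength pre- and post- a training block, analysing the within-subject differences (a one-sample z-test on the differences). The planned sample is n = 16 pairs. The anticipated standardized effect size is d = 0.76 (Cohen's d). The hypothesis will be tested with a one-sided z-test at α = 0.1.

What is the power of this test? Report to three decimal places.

Noncentrality parameter: δ = d·√n = 0.76 × √16 = 3.0400
Critical value for a one-sided test at α = 0.1: z_α = 1.282.
Power = P(Z > 1.282 − δ) = Φ(1.758) = 0.9607.

Power ≈ 0.961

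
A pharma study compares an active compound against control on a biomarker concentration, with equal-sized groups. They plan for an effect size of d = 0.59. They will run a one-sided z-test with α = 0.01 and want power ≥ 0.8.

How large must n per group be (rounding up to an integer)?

n = 58 per group

Set Φ(δ − 2.326) = 0.8; then δ − 2.326 = Φ⁻¹(0.8) = 0.842, giving δ = 3.168.
δ = d·√(n/2) ⇒ n = 2(δ/d)² = 2 × (3.168 / 0.59)² = 57.66.
Rounding up, n = 58 per group.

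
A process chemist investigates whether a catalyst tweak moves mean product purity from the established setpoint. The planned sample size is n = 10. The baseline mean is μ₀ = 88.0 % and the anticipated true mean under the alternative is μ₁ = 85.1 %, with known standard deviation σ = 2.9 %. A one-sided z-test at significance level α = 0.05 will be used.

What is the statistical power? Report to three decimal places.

Standardized effect: d = |μ₁ − μ₀| / σ = |85.1 − 88.0| / 2.9 = 1.0000
Noncentrality parameter: δ = d·√n = 1.0000 × √10 = 3.1623
One-sided α = 0.05 → critical value z_{0.05} = 1.645.
Power = P(Z > 1.645 − δ) = Φ(1.517) = 0.9354.

Power ≈ 0.935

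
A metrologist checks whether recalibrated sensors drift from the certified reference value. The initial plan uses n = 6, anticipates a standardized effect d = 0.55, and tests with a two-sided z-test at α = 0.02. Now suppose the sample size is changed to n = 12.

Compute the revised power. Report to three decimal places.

Power ≈ 0.337

With n = 12: δ = d·√n = 0.55 × √12 = 1.9053. Critical value z_{0.01} = 2.326.
Revised power = Φ(δ − 2.326) + Φ(−δ − 2.326) = Φ(-0.421) + Φ(-4.232) = 0.3368 + 0.0000 = 0.3369.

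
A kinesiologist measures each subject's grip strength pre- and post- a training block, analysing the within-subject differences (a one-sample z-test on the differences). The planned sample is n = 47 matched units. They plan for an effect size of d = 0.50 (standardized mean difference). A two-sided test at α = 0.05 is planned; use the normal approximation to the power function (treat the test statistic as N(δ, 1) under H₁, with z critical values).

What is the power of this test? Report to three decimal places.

Power ≈ 0.929

Noncentrality parameter: δ = d·√n = 0.50 × √47 = 3.4278
Two-sided α = 0.05 → critical value z_{0.025} = 1.960.
Power = Φ(δ − 1.960) + Φ(−δ − 1.960) = Φ(1.468) + Φ(-5.388) = 0.9289 + 0.0000 = 0.9289.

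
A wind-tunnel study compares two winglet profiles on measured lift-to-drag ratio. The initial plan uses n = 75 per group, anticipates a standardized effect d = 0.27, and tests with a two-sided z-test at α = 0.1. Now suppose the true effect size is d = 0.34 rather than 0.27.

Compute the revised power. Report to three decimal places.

Power ≈ 0.669

With d = 0.34: δ = d·√(n/2) = 0.34 × √(75/2) = 2.0821. Critical value z_{0.05} = 1.645.
Revised power = Φ(δ − 1.645) + Φ(−δ − 1.645) = Φ(0.437) + Φ(-3.727) = 0.6690 + 0.0001 = 0.6691.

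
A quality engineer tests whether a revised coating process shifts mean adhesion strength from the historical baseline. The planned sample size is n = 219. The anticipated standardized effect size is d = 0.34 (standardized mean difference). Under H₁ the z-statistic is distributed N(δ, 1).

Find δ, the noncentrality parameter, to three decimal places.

δ ≈ 5.032

δ = d·√n = 0.34 × √219 = 5.0315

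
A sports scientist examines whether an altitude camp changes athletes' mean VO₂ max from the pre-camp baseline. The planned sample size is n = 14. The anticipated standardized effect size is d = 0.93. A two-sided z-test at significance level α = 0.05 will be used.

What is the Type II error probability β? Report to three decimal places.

β ≈ 0.064

Noncentrality parameter: δ = d·√n = 0.93 × √14 = 3.4797
Critical value for a two-sided test at α = 0.05: z_{α/2} = 1.960.
Power = Φ(δ − 1.960) + Φ(−δ − 1.960) = Φ(1.520) + Φ(-5.440) = 0.9357 + 0.0000 = 0.9357.
Type II error: β = 1 − power = 1 − 0.9357 = 0.0643.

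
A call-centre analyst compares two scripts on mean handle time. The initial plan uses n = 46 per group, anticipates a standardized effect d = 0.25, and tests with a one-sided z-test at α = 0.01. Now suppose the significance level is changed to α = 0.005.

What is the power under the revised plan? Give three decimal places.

Power ≈ 0.084

δ = d·√(n/2) = 0.25 × √(46/2) = 1.1990 (unchanged). New critical value: z_{0.005} = 2.576.
Revised power = Φ(δ − 2.576) = Φ(-1.377) = 0.0843.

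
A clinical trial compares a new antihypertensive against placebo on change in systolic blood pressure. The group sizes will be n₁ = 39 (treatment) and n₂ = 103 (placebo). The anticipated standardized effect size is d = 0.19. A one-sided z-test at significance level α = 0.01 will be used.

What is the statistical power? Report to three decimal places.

Power ≈ 0.094

Noncentrality parameter: δ = d / √(1/n₁ + 1/n₂) = 0.19 / √(1/39 + 1/103) = 1.0106
Critical value for a one-sided test at α = 0.01: z_α = 2.326.
Power = P(Z > 2.326 − δ) = Φ(-1.316) = 0.0941.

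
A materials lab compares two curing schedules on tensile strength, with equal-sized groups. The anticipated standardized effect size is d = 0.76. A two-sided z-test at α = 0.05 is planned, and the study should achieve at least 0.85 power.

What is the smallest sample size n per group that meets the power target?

n = 32 per group

For power 0.85 need Φ(δ − z_{0.025}) = 0.85, so δ = z_{0.025} + z_{0.15} = 1.960 + 1.036 = 2.996.
(For δ > 0 the lower-tail rejection region contributes negligibly to power, so the one-term inversion is standard.)
δ = d·√(n/2) ⇒ n = 2(δ/d)² = 2 × (2.996 / 0.76)² = 31.09.
Round up to the next whole unit.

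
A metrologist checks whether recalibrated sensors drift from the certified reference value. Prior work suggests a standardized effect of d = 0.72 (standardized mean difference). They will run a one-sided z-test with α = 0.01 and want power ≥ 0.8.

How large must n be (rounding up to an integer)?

Set Φ(δ − 2.326) = 0.8; then δ − 2.326 = Φ⁻¹(0.8) = 0.842, giving δ = 3.168.
δ = d·√n ⇒ n = (δ/d)² = (3.168 / 0.72)² = 19.36.
Round up to the next whole unit.

n = 20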